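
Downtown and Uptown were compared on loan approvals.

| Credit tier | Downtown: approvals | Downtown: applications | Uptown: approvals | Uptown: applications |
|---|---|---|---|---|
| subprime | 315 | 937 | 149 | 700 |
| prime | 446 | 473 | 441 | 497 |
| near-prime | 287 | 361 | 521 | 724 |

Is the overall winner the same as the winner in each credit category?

Yes

Subprime: Downtown 315/937 = 33.6%, Uptown 149/700 = 21.3% → Downtown
Prime: Downtown 446/473 = 94.3%, Uptown 441/497 = 88.7% → Downtown
Near-prime: Downtown 287/361 = 79.5%, Uptown 521/724 = 72.0% → Downtown
Overall: Downtown 1048/1771 = 59.2%, Uptown 1111/1921 = 57.8% → Downtown
Downtown wins overall and in every credit group — no reversal.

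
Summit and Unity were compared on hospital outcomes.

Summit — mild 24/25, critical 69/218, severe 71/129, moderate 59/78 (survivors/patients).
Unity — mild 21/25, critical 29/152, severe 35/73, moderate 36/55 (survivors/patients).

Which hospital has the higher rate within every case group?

Summit

Mild: Summit 24/25 = 96.0%, Unity 21/25 = 84.0% → Summit
Critical: Summit 69/218 = 31.7%, Unity 29/152 = 19.1% → Summit
Severe: Summit 71/129 = 55.0%, Unity 35/73 = 47.9% → Summit
Moderate: Summit 59/78 = 75.6%, Unity 36/55 = 65.5% → Summit
Summit has the higher rate in all 4 groups.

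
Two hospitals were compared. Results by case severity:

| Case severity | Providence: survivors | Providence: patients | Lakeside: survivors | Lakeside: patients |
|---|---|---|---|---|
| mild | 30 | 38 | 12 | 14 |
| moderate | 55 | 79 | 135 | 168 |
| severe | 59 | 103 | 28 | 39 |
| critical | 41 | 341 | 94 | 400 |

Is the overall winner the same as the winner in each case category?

Mild: Providence 30/38 = 78.9%, Lakeside 12/14 = 85.7% → Lakeside
Moderate: Providence 55/79 = 69.6%, Lakeside 135/168 = 80.4% → Lakeside
Severe: Providence 59/103 = 57.3%, Lakeside 28/39 = 71.8% → Lakeside
Critical: Providence 41/341 = 12.0%, Lakeside 94/400 = 23.5% → Lakeside
Overall: Providence 185/561 = 33.0%, Lakeside 269/621 = 43.3% → Lakeside
Lakeside wins overall and in every case group — no reversal.

Yes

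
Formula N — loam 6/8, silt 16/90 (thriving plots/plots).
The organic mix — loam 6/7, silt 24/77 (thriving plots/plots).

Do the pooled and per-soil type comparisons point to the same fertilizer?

Yes

Loam: Formula N 6/8 = 75.0%, the organic mix 6/7 = 85.7% → the organic mix
Silt: Formula N 16/90 = 17.8%, the organic mix 24/77 = 31.2% → the organic mix
Overall: Formula N 22/98 = 22.4%, the organic mix 30/84 = 35.7% → the organic mix
The organic mix wins overall and in every soil group — no reversal.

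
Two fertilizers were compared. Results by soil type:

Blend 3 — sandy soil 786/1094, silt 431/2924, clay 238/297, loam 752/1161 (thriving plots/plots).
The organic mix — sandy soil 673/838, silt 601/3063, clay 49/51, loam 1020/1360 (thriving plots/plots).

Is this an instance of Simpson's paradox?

No

Sandy soil: Blend 3 786/1094 = 71.8%, the organic mix 673/838 = 80.3% → the organic mix
Silt: Blend 3 431/2924 = 14.7%, the organic mix 601/3063 = 19.6% → the organic mix
Clay: Blend 3 238/297 = 80.1%, the organic mix 49/51 = 96.1% → the organic mix
Loam: Blend 3 752/1161 = 64.8%, the organic mix 1020/1360 = 75.0% → the organic mix
Overall: Blend 3 2207/5476 = 40.3%, the organic mix 2343/5312 = 44.1% → the organic mix
The organic mix wins overall and in every soil group — no reversal.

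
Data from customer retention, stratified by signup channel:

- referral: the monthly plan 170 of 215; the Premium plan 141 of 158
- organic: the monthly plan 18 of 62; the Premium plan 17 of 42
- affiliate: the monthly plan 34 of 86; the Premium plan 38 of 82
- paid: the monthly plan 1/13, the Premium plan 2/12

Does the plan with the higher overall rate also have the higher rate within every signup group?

Referral: the monthly plan 170/215 = 79.1%, the Premium plan 141/158 = 89.2% → the Premium plan
Organic: the monthly plan 18/62 = 29.0%, the Premium plan 17/42 = 40.5% → the Premium plan
Affiliate: the monthly plan 34/86 = 39.5%, the Premium plan 38/82 = 46.3% → the Premium plan
Paid: the monthly plan 1/13 = 7.7%, the Premium plan 2/12 = 16.7% → the Premium plan
Overall: the monthly plan 223/376 = 59.3%, the Premium plan 198/294 = 67.3% → the Premium plan
The Premium plan wins overall and in every signup group — no reversal.

Yes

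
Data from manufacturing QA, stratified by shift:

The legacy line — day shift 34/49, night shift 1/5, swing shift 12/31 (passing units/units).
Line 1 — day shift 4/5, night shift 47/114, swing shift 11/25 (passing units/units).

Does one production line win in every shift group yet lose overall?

Day shift: the legacy line 34/49 = 69.4%, Line 1 4/5 = 80.0% → Line 1
Night shift: the legacy line 1/5 = 20.0%, Line 1 47/114 = 41.2% → Line 1
Swing shift: the legacy line 12/31 = 38.7%, Line 1 11/25 = 44.0% → Line 1
Overall: the legacy line 47/85 = 55.3%, Line 1 62/144 = 43.1% → the legacy line
Line 1 wins each shift group but the legacy line wins overall — the comparison reverses. Line 1's units skew toward night shift, which has a lower base rate.

Yes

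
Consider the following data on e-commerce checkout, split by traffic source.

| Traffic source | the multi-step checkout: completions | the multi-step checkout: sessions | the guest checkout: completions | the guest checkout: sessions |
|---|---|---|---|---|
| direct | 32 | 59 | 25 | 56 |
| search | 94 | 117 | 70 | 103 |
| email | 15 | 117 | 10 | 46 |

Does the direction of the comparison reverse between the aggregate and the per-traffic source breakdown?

Direct: the multi-step checkout 32/59 = 54.2%, the guest checkout 25/56 = 44.6% → the multi-step checkout
Search: the multi-step checkout 94/117 = 80.3%, the guest checkout 70/103 = 68.0% → the multi-step checkout
Email: the multi-step checkout 15/117 = 12.8%, the guest checkout 10/46 = 21.7% → the guest checkout
Overall: the multi-step checkout 141/293 = 48.1%, the guest checkout 105/205 = 51.2% → the guest checkout
Neither sweeps: the multi-step checkout wins 2 of 3 groups, the guest checkout wins 1. The guest checkout wins overall but not every group — no Simpson reversal.

No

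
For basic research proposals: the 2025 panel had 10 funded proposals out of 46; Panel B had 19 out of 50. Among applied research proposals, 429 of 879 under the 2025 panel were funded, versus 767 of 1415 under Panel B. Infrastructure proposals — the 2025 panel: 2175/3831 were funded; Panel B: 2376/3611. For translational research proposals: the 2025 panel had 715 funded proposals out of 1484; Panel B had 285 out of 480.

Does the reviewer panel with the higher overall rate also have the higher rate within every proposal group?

Basic research: the 2025 panel 10/46 = 21.7%, Panel B 19/50 = 38.0% → Panel B
Applied research: the 2025 panel 429/879 = 48.8%, Panel B 767/1415 = 54.2% → Panel B
Infrastructure: the 2025 panel 2175/3831 = 56.8%, Panel B 2376/3611 = 65.8% → Panel B
Translational research: the 2025 panel 715/1484 = 48.2%, Panel B 285/480 = 59.4% → Panel B
Overall: the 2025 panel 3329/6240 = 53.3%, Panel B 3447/5556 = 62.0% → Panel B
Panel B wins overall and in every proposal group — no reversal.

Yes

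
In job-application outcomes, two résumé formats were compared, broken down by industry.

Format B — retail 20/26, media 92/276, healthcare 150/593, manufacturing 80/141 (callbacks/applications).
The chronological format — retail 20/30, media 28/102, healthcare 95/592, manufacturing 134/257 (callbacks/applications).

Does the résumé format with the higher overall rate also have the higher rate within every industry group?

Retail: Format B 20/26 = 76.9%, the chronological format 20/30 = 66.7% → Format B
Media: Format B 92/276 = 33.3%, the chronological format 28/102 = 27.5% → Format B
Healthcare: Format B 150/593 = 25.3%, the chronological format 95/592 = 16.0% → Format B
Manufacturing: Format B 80/141 = 56.7%, the chronological format 134/257 = 52.1% → Format B
Overall: Format B 342/1036 = 33.0%, the chronological format 277/981 = 28.2% → Format B
Format B wins overall and in every industry group — no reversal.

Yes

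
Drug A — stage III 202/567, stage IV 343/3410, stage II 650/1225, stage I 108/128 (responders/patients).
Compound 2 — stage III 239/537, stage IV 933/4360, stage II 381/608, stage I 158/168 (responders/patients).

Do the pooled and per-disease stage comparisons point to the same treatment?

Yes

Stage III: Drug A 202/567 = 35.6%, Compound 2 239/537 = 44.5% → Compound 2
Stage IV: Drug A 343/3410 = 10.1%, Compound 2 933/4360 = 21.4% → Compound 2
Stage II: Drug A 650/1225 = 53.1%, Compound 2 381/608 = 62.7% → Compound 2
Stage I: Drug A 108/128 = 84.4%, Compound 2 158/168 = 94.0% → Compound 2
Overall: Drug A 1303/5330 = 24.4%, Compound 2 1711/5673 = 30.2% → Compound 2
Compound 2 wins overall and in every disease group — no reversal.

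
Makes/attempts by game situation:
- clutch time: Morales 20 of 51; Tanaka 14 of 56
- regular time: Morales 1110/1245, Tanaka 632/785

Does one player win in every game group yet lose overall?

No

Clutch time: Morales 20/51 = 39.2%, Tanaka 14/56 = 25.0% → Morales
Regular time: Morales 1110/1245 = 89.2%, Tanaka 632/785 = 80.5% → Morales
Overall: Morales 1130/1296 = 87.2%, Tanaka 646/841 = 76.8% → Morales
Morales wins overall and in every game group — no reversal.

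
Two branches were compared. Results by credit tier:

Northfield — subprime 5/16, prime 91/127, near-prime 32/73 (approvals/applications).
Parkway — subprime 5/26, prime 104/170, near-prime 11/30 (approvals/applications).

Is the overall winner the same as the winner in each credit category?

Subprime: Northfield 5/16 = 31.2%, Parkway 5/26 = 19.2% → Northfield
Prime: Northfield 91/127 = 71.7%, Parkway 104/170 = 61.2% → Northfield
Near-prime: Northfield 32/73 = 43.8%, Parkway 11/30 = 36.7% → Northfield
Overall: Northfield 128/216 = 59.3%, Parkway 120/226 = 53.1% → Northfield
Northfield wins overall and in every credit group — no reversal.

Yes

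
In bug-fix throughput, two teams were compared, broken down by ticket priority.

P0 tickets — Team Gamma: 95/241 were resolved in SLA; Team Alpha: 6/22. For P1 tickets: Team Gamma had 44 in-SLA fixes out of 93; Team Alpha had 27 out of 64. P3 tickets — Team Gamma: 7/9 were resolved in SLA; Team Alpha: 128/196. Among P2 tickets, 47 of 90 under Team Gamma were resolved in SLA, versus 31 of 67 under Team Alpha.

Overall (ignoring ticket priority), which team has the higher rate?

P0: Team Gamma 95/241 = 39.4%, Team Alpha 6/22 = 27.3% → Team Gamma
P1: Team Gamma 44/93 = 47.3%, Team Alpha 27/64 = 42.2% → Team Gamma
P3: Team Gamma 7/9 = 77.8%, Team Alpha 128/196 = 65.3% → Team Gamma
P2: Team Gamma 47/90 = 52.2%, Team Alpha 31/67 = 46.3% → Team Gamma
Overall: Team Gamma 193/433 = 44.6%, Team Alpha 192/349 = 55.0% → Team Alpha
(Team Gamma wins every ticket group but Team Alpha wins overall — Team Gamma's tickets skew toward the low-rate P0 group.)

Team Alpha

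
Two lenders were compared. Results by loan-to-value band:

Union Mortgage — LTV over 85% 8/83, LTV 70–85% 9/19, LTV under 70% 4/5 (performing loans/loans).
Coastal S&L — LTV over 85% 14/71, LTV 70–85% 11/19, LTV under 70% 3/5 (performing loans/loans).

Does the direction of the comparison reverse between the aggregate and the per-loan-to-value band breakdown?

No

LTV over 85%: Union Mortgage 8/83 = 9.6%, Coastal S&L 14/71 = 19.7% → Coastal S&L
LTV 70–85%: Union Mortgage 9/19 = 47.4%, Coastal S&L 11/19 = 57.9% → Coastal S&L
LTV under 70%: Union Mortgage 4/5 = 80.0%, Coastal S&L 3/5 = 60.0% → Union Mortgage
Overall: Union Mortgage 21/107 = 19.6%, Coastal S&L 28/95 = 29.5% → Coastal S&L
Neither sweeps: Union Mortgage wins 1 of 3 groups, Coastal S&L wins 2. Coastal S&L wins overall but not every group — no Simpson reversal.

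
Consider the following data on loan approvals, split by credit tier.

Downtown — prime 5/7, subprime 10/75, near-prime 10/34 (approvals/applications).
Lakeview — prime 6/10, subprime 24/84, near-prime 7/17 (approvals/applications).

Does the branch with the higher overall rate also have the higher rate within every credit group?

No

Prime: Downtown 5/7 = 71.4%, Lakeview 6/10 = 60.0% → Downtown
Subprime: Downtown 10/75 = 13.3%, Lakeview 24/84 = 28.6% → Lakeview
Near-prime: Downtown 10/34 = 29.4%, Lakeview 7/17 = 41.2% → Lakeview
Overall: Downtown 25/116 = 21.6%, Lakeview 37/111 = 33.3% → Lakeview
Neither sweeps: Downtown wins 1 of 3 groups, Lakeview wins 2. Lakeview wins overall but not every group — no Simpson reversal.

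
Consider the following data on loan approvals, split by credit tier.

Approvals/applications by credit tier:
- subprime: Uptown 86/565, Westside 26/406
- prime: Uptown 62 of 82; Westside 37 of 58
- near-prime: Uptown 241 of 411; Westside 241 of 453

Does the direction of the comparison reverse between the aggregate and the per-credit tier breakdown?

No

Subprime: Uptown 86/565 = 15.2%, Westside 26/406 = 6.4% → Uptown
Prime: Uptown 62/82 = 75.6%, Westside 37/58 = 63.8% → Uptown
Near-prime: Uptown 241/411 = 58.6%, Westside 241/453 = 53.2% → Uptown
Overall: Uptown 389/1058 = 36.8%, Westside 304/917 = 33.2% → Uptown
Uptown wins overall and in every credit group — no reversal.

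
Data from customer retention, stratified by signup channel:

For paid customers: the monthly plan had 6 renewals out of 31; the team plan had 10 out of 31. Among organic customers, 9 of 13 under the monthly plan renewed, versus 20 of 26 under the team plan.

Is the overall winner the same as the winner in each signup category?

Paid: the monthly plan 6/31 = 19.4%, the team plan 10/31 = 32.3% → the team plan
Organic: the monthly plan 9/13 = 69.2%, the team plan 20/26 = 76.9% → the team plan
Overall: the monthly plan 15/44 = 34.1%, the team plan 30/57 = 52.6% → the team plan
The team plan wins overall and in every signup group — no reversal.

Yes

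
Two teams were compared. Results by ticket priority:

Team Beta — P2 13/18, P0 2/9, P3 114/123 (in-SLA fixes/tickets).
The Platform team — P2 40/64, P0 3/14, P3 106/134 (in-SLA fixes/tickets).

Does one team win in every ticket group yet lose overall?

No

P2: Team Beta 13/18 = 72.2%, the Platform team 40/64 = 62.5% → Team Beta
P0: Team Beta 2/9 = 22.2%, the Platform team 3/14 = 21.4% → Team Beta
P3: Team Beta 114/123 = 92.7%, the Platform team 106/134 = 79.1% → Team Beta
Overall: Team Beta 129/150 = 86.0%, the Platform team 149/212 = 70.3% → Team Beta
Team Beta wins overall and in every ticket group — no reversal.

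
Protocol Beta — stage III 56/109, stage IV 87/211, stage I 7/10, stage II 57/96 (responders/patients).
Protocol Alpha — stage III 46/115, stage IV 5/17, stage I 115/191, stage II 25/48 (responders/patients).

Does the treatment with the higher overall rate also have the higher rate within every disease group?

Stage III: Protocol Beta 56/109 = 51.4%, Protocol Alpha 46/115 = 40.0% → Protocol Beta
Stage IV: Protocol Beta 87/211 = 41.2%, Protocol Alpha 5/17 = 29.4% → Protocol Beta
Stage I: Protocol Beta 7/10 = 70.0%, Protocol Alpha 115/191 = 60.2% → Protocol Beta
Stage II: Protocol Beta 57/96 = 59.4%, Protocol Alpha 25/48 = 52.1% → Protocol Beta
Overall: Protocol Beta 207/426 = 48.6%, Protocol Alpha 191/371 = 51.5% → Protocol Alpha
Protocol Beta wins each disease group but Protocol Alpha wins overall — the comparison reverses. Protocol Beta's patients skew toward stage IV, which has a lower base rate.

No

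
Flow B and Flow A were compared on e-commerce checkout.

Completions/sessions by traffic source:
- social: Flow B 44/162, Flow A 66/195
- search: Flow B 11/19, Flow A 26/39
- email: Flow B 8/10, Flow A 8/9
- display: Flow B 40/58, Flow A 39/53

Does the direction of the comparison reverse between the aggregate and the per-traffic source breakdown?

No

Social: Flow B 44/162 = 27.2%, Flow A 66/195 = 33.8% → Flow A
Search: Flow B 11/19 = 57.9%, Flow A 26/39 = 66.7% → Flow A
Email: Flow B 8/10 = 80.0%, Flow A 8/9 = 88.9% → Flow A
Display: Flow B 40/58 = 69.0%, Flow A 39/53 = 73.6% → Flow A
Overall: Flow B 103/249 = 41.4%, Flow A 139/296 = 47.0% → Flow A
Flow A wins overall and in every traffic group — no reversal.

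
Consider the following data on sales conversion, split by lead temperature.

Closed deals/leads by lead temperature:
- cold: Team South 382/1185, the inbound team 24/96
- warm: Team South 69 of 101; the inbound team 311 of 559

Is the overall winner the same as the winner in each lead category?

No

Cold: Team South 382/1185 = 32.2%, the inbound team 24/96 = 25.0% → Team South
Warm: Team South 69/101 = 68.3%, the inbound team 311/559 = 55.6% → Team South
Overall: Team South 451/1286 = 35.1%, the inbound team 335/655 = 51.1% → the inbound team
Team South wins each lead group but the inbound team wins overall — the comparison reverses. Team South's leads skew toward cold, which has a lower base rate.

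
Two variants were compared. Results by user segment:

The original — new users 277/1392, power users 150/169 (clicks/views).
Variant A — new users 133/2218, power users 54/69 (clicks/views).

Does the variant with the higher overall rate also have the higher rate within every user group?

New users: the original 277/1392 = 19.9%, Variant A 133/2218 = 6.0% → the original
Power users: the original 150/169 = 88.8%, Variant A 54/69 = 78.3% → the original
Overall: the original 427/1561 = 27.4%, Variant A 187/2287 = 8.2% → the original
The original wins overall and in every user group — no reversal.

Yes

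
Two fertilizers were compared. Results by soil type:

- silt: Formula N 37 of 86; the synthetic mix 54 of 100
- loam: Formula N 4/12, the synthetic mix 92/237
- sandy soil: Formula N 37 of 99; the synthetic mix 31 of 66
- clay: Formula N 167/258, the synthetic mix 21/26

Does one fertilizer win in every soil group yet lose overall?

Silt: Formula N 37/86 = 43.0%, the synthetic mix 54/100 = 54.0% → the synthetic mix
Loam: Formula N 4/12 = 33.3%, the synthetic mix 92/237 = 38.8% → the synthetic mix
Sandy soil: Formula N 37/99 = 37.4%, the synthetic mix 31/66 = 47.0% → the synthetic mix
Clay: Formula N 167/258 = 64.7%, the synthetic mix 21/26 = 80.8% → the synthetic mix
Overall: Formula N 245/455 = 53.8%, the synthetic mix 198/429 = 46.2% → Formula N
The synthetic mix wins each soil group but Formula N wins overall — the comparison reverses. The synthetic mix's plots skew toward loam, which has a lower base rate.

Yes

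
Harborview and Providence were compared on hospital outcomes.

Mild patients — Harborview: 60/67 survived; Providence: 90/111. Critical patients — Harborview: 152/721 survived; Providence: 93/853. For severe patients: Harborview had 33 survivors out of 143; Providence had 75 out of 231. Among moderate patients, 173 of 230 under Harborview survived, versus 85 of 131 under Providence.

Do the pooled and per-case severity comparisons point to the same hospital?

Mild: Harborview 60/67 = 89.6%, Providence 90/111 = 81.1% → Harborview
Critical: Harborview 152/721 = 21.1%, Providence 93/853 = 10.9% → Harborview
Severe: Harborview 33/143 = 23.1%, Providence 75/231 = 32.5% → Providence
Moderate: Harborview 173/230 = 75.2%, Providence 85/131 = 64.9% → Harborview
Overall: Harborview 418/1161 = 36.0%, Providence 343/1326 = 25.9% → Harborview
Neither sweeps: Harborview wins 3 of 4 groups, Providence wins 1. Harborview wins overall but not every group — no Simpson reversal.

No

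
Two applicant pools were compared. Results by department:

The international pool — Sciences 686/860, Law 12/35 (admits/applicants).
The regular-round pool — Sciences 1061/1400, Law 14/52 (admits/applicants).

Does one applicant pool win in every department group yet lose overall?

No

Sciences: the international pool 686/860 = 79.8%, the regular-round pool 1061/1400 = 75.8% → the international pool
Law: the international pool 12/35 = 34.3%, the regular-round pool 14/52 = 26.9% → the international pool
Overall: the international pool 698/895 = 78.0%, the regular-round pool 1075/1452 = 74.0% → the international pool
The international pool wins overall and in every department group — no reversal.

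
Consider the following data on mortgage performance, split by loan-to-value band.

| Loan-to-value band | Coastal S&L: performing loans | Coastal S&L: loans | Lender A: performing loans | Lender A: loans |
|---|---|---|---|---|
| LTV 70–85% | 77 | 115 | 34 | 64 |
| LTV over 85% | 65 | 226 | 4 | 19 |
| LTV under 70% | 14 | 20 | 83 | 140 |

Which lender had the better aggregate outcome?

LTV 70–85%: Coastal S&L 77/115 = 67.0%, Lender A 34/64 = 53.1% → Coastal S&L
LTV over 85%: Coastal S&L 65/226 = 28.8%, Lender A 4/19 = 21.1% → Coastal S&L
LTV under 70%: Coastal S&L 14/20 = 70.0%, Lender A 83/140 = 59.3% → Coastal S&L
Overall: Coastal S&L 156/361 = 43.2%, Lender A 121/223 = 54.3% → Lender A
(Coastal S&L wins every loan-to-value group but Lender A wins overall — Coastal S&L's loans skew toward the low-rate LTV over 85% group.)

Lender A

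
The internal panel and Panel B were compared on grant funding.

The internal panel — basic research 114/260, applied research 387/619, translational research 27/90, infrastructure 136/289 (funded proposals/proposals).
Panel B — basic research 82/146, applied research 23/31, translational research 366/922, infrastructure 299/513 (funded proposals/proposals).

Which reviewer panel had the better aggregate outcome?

the internal panel

Basic research: the internal panel 114/260 = 43.8%, Panel B 82/146 = 56.2% → Panel B
Applied research: the internal panel 387/619 = 62.5%, Panel B 23/31 = 74.2% → Panel B
Translational research: the internal panel 27/90 = 30.0%, Panel B 366/922 = 39.7% → Panel B
Infrastructure: the internal panel 136/289 = 47.1%, Panel B 299/513 = 58.3% → Panel B
Overall: the internal panel 664/1258 = 52.8%, Panel B 770/1612 = 47.8% → the internal panel
(Panel B wins every proposal group but the internal panel wins overall — Panel B's proposals skew toward the low-rate translational research group.)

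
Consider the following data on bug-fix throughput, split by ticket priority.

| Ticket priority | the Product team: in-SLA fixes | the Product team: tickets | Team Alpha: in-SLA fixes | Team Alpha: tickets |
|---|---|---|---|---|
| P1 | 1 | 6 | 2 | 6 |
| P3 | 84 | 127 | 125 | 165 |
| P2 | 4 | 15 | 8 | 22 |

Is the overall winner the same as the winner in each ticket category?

P1: the Product team 1/6 = 16.7%, Team Alpha 2/6 = 33.3% → Team Alpha
P3: the Product team 84/127 = 66.1%, Team Alpha 125/165 = 75.8% → Team Alpha
P2: the Product team 4/15 = 26.7%, Team Alpha 8/22 = 36.4% → Team Alpha
Overall: the Product team 89/148 = 60.1%, Team Alpha 135/193 = 69.9% → Team Alpha
Team Alpha wins overall and in every ticket group — no reversal.

Yes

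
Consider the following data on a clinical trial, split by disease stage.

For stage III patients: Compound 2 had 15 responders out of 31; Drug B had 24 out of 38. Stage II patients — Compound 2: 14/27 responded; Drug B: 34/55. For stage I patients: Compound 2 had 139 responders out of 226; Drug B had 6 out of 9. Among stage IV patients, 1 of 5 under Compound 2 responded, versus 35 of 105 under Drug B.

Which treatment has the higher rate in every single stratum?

Stage III: Compound 2 15/31 = 48.4%, Drug B 24/38 = 63.2% → Drug B
Stage II: Compound 2 14/27 = 51.9%, Drug B 34/55 = 61.8% → Drug B
Stage I: Compound 2 139/226 = 61.5%, Drug B 6/9 = 66.7% → Drug B
Stage IV: Compound 2 1/5 = 20.0%, Drug B 35/105 = 33.3% → Drug B
Drug B has the higher rate in all 4 groups.

Drug B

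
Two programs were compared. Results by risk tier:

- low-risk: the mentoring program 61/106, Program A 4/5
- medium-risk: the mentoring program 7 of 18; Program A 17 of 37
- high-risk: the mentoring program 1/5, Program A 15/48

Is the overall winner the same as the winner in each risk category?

Low-risk: the mentoring program 61/106 = 57.5%, Program A 4/5 = 80.0% → Program A
Medium-risk: the mentoring program 7/18 = 38.9%, Program A 17/37 = 45.9% → Program A
High-risk: the mentoring program 1/5 = 20.0%, Program A 15/48 = 31.2% → Program A
Overall: the mentoring program 69/129 = 53.5%, Program A 36/90 = 40.0% → the mentoring program
Program A wins each risk group but the mentoring program wins overall — the comparison reverses. Program A's participants skew toward high-risk, which has a lower base rate.

No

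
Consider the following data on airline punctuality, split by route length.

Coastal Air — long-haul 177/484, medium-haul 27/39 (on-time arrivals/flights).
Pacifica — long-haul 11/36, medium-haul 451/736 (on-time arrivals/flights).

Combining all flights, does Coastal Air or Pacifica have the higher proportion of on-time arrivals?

Pacifica

Long-haul: Coastal Air 177/484 = 36.6%, Pacifica 11/36 = 30.6% → Coastal Air
Medium-haul: Coastal Air 27/39 = 69.2%, Pacifica 451/736 = 61.3% → Coastal Air
Overall: Coastal Air 204/523 = 39.0%, Pacifica 462/772 = 59.8% → Pacifica
(Coastal Air wins every route group but Pacifica wins overall — Coastal Air's flights skew toward the low-rate long-haul group.)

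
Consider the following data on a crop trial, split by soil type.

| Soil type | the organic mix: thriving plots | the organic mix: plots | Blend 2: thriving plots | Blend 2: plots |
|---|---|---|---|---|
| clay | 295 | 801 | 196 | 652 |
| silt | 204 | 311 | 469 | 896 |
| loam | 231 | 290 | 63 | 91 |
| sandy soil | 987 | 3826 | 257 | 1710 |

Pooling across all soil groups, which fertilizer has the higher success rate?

Clay: the organic mix 295/801 = 36.8%, Blend 2 196/652 = 30.1% → the organic mix
Silt: the organic mix 204/311 = 65.6%, Blend 2 469/896 = 52.3% → the organic mix
Loam: the organic mix 231/290 = 79.7%, Blend 2 63/91 = 69.2% → the organic mix
Sandy soil: the organic mix 987/3826 = 25.8%, Blend 2 257/1710 = 15.0% → the organic mix
Overall: the organic mix 1717/5228 = 32.8%, Blend 2 985/3349 = 29.4% → the organic mix

the organic mix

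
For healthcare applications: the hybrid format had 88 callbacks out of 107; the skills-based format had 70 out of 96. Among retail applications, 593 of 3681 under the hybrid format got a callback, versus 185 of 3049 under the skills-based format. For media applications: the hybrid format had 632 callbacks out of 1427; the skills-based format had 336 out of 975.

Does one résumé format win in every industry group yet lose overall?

Healthcare: the hybrid format 88/107 = 82.2%, the skills-based format 70/96 = 72.9% → the hybrid format
Retail: the hybrid format 593/3681 = 16.1%, the skills-based format 185/3049 = 6.1% → the hybrid format
Media: the hybrid format 632/1427 = 44.3%, the skills-based format 336/975 = 34.5% → the hybrid format
Overall: the hybrid format 1313/5215 = 25.2%, the skills-based format 591/4120 = 14.3% → the hybrid format
The hybrid format wins overall and in every industry group — no reversal.

No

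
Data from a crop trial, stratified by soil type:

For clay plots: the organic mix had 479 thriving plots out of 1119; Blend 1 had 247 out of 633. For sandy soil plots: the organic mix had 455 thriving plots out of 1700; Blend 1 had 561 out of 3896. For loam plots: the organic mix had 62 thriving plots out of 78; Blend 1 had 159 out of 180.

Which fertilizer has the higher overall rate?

Clay: the organic mix 479/1119 = 42.8%, Blend 1 247/633 = 39.0% → the organic mix
Sandy soil: the organic mix 455/1700 = 26.8%, Blend 1 561/3896 = 14.4% → the organic mix
Loam: the organic mix 62/78 = 79.5%, Blend 1 159/180 = 88.3% → Blend 1
Overall: the organic mix 996/2897 = 34.4%, Blend 1 967/4709 = 20.5% → the organic mix
(Neither sweeps every soil group, but the organic mix has the higher pooled rate.)

the organic mix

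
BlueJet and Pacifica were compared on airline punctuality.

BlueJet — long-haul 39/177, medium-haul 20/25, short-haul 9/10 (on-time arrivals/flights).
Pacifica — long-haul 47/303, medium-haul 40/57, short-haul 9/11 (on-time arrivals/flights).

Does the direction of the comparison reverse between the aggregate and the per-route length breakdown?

Long-haul: BlueJet 39/177 = 22.0%, Pacifica 47/303 = 15.5% → BlueJet
Medium-haul: BlueJet 20/25 = 80.0%, Pacifica 40/57 = 70.2% → BlueJet
Short-haul: BlueJet 9/10 = 90.0%, Pacifica 9/11 = 81.8% → BlueJet
Overall: BlueJet 68/212 = 32.1%, Pacifica 96/371 = 25.9% → BlueJet
BlueJet wins overall and in every route group — no reversal.

No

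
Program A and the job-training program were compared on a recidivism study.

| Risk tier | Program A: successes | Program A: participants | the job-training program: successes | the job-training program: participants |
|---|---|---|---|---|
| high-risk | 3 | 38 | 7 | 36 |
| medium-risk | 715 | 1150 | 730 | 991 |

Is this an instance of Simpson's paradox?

No

High-risk: Program A 3/38 = 7.9%, the job-training program 7/36 = 19.4% → the job-training program
Medium-risk: Program A 715/1150 = 62.2%, the job-training program 730/991 = 73.7% → the job-training program
Overall: Program A 718/1188 = 60.4%, the job-training program 737/1027 = 71.8% → the job-training program
The job-training program wins overall and in every risk group — no reversal.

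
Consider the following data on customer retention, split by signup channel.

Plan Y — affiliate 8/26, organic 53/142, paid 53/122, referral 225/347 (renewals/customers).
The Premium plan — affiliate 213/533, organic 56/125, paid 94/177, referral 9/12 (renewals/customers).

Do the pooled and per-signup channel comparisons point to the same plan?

Affiliate: Plan Y 8/26 = 30.8%, the Premium plan 213/533 = 40.0% → the Premium plan
Organic: Plan Y 53/142 = 37.3%, the Premium plan 56/125 = 44.8% → the Premium plan
Paid: Plan Y 53/122 = 43.4%, the Premium plan 94/177 = 53.1% → the Premium plan
Referral: Plan Y 225/347 = 64.8%, the Premium plan 9/12 = 75.0% → the Premium plan
Overall: Plan Y 339/637 = 53.2%, the Premium plan 372/847 = 43.9% → Plan Y
The Premium plan wins each signup group but Plan Y wins overall — the comparison reverses. The Premium plan's customers skew toward affiliate, which has a lower base rate.

No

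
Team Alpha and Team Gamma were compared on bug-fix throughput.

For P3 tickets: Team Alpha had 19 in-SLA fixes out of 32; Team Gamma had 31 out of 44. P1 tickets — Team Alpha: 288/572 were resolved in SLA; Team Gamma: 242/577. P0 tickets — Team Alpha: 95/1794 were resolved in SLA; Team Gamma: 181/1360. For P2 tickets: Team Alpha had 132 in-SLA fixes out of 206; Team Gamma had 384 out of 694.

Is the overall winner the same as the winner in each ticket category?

No

P3: Team Alpha 19/32 = 59.4%, Team Gamma 31/44 = 70.5% → Team Gamma
P1: Team Alpha 288/572 = 50.3%, Team Gamma 242/577 = 41.9% → Team Alpha
P0: Team Alpha 95/1794 = 5.3%, Team Gamma 181/1360 = 13.3% → Team Gamma
P2: Team Alpha 132/206 = 64.1%, Team Gamma 384/694 = 55.3% → Team Alpha
Overall: Team Alpha 534/2604 = 20.5%, Team Gamma 838/2675 = 31.3% → Team Gamma
Neither sweeps: Team Alpha wins 2 of 4 groups, Team Gamma wins 2. Team Gamma wins overall but not every group — no Simpson reversal.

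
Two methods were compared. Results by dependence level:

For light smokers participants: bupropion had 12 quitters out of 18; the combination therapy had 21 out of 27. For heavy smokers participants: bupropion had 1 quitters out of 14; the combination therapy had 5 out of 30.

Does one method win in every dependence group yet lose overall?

Light smokers: bupropion 12/18 = 66.7%, the combination therapy 21/27 = 77.8% → the combination therapy
Heavy smokers: bupropion 1/14 = 7.1%, the combination therapy 5/30 = 16.7% → the combination therapy
Overall: bupropion 13/32 = 40.6%, the combination therapy 26/57 = 45.6% → the combination therapy
The combination therapy wins overall and in every dependence group — no reversal.

No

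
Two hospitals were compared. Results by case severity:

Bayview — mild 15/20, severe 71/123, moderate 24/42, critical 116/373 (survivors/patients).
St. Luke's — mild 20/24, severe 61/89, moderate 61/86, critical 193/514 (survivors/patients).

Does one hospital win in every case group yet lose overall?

No

Mild: Bayview 15/20 = 75.0%, St. Luke's 20/24 = 83.3% → St. Luke's
Severe: Bayview 71/123 = 57.7%, St. Luke's 61/89 = 68.5% → St. Luke's
Moderate: Bayview 24/42 = 57.1%, St. Luke's 61/86 = 70.9% → St. Luke's
Critical: Bayview 116/373 = 31.1%, St. Luke's 193/514 = 37.5% → St. Luke's
Overall: Bayview 226/558 = 40.5%, St. Luke's 335/713 = 47.0% → St. Luke's
St. Luke's wins overall and in every case group — no reversal.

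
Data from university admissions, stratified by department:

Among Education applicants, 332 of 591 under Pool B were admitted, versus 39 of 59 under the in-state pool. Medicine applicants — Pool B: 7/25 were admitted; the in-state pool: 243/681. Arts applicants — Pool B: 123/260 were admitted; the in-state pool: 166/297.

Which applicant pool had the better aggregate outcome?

Pool B

Education: Pool B 332/591 = 56.2%, the in-state pool 39/59 = 66.1% → the in-state pool
Medicine: Pool B 7/25 = 28.0%, the in-state pool 243/681 = 35.7% → the in-state pool
Arts: Pool B 123/260 = 47.3%, the in-state pool 166/297 = 55.9% → the in-state pool
Overall: Pool B 462/876 = 52.7%, the in-state pool 448/1037 = 43.2% → Pool B
(The in-state pool wins every department group but Pool B wins overall — the in-state pool's applicants skew toward the low-rate Medicine group.)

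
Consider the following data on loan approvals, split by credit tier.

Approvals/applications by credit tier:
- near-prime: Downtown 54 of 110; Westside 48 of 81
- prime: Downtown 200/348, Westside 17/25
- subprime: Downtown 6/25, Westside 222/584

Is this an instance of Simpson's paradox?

Yes

Near-prime: Downtown 54/110 = 49.1%, Westside 48/81 = 59.3% → Westside
Prime: Downtown 200/348 = 57.5%, Westside 17/25 = 68.0% → Westside
Subprime: Downtown 6/25 = 24.0%, Westside 222/584 = 38.0% → Westside
Overall: Downtown 260/483 = 53.8%, Westside 287/690 = 41.6% → Downtown
Westside wins each credit group but Downtown wins overall — the comparison reverses. Westside's applications skew toward subprime, which has a lower base rate.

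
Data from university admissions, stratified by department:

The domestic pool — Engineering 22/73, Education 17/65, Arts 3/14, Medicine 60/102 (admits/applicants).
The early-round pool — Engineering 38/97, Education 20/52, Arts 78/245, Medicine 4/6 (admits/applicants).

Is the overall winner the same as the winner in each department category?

No

Engineering: the domestic pool 22/73 = 30.1%, the early-round pool 38/97 = 39.2% → the early-round pool
Education: the domestic pool 17/65 = 26.2%, the early-round pool 20/52 = 38.5% → the early-round pool
Arts: the domestic pool 3/14 = 21.4%, the early-round pool 78/245 = 31.8% → the early-round pool
Medicine: the domestic pool 60/102 = 58.8%, the early-round pool 4/6 = 66.7% → the early-round pool
Overall: the domestic pool 102/254 = 40.2%, the early-round pool 140/400 = 35.0% → the domestic pool
The early-round pool wins each department group but the domestic pool wins overall — the comparison reverses. The early-round pool's applicants skew toward Arts, which has a lower base rate.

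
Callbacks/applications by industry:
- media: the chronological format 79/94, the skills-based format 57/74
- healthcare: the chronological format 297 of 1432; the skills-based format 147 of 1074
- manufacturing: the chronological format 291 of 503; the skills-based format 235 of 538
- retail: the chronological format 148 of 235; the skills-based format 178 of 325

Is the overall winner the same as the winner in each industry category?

Yes

Media: the chronological format 79/94 = 84.0%, the skills-based format 57/74 = 77.0% → the chronological format
Healthcare: the chronological format 297/1432 = 20.7%, the skills-based format 147/1074 = 13.7% → the chronological format
Manufacturing: the chronological format 291/503 = 57.9%, the skills-based format 235/538 = 43.7% → the chronological format
Retail: the chronological format 148/235 = 63.0%, the skills-based format 178/325 = 54.8% → the chronological format
Overall: the chronological format 815/2264 = 36.0%, the skills-based format 617/2011 = 30.7% → the chronological format
The chronological format wins overall and in every industry group — no reversal.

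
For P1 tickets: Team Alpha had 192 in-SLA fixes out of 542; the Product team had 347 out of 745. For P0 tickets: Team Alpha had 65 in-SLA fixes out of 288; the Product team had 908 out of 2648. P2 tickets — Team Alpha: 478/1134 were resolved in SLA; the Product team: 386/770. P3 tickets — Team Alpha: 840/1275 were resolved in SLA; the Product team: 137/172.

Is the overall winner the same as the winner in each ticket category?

P1: Team Alpha 192/542 = 35.4%, the Product team 347/745 = 46.6% → the Product team
P0: Team Alpha 65/288 = 22.6%, the Product team 908/2648 = 34.3% → the Product team
P2: Team Alpha 478/1134 = 42.2%, the Product team 386/770 = 50.1% → the Product team
P3: Team Alpha 840/1275 = 65.9%, the Product team 137/172 = 79.7% → the Product team
Overall: Team Alpha 1575/3239 = 48.6%, the Product team 1778/4335 = 41.0% → Team Alpha
The Product team wins each ticket group but Team Alpha wins overall — the comparison reverses. The Product team's tickets skew toward P0, which has a lower base rate.

No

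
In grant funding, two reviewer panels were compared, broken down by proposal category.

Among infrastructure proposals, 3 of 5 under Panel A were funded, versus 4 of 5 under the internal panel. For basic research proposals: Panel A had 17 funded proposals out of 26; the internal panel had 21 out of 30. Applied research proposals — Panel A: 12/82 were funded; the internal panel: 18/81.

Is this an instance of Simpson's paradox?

Infrastructure: Panel A 3/5 = 60.0%, the internal panel 4/5 = 80.0% → the internal panel
Basic research: Panel A 17/26 = 65.4%, the internal panel 21/30 = 70.0% → the internal panel
Applied research: Panel A 12/82 = 14.6%, the internal panel 18/81 = 22.2% → the internal panel
Overall: Panel A 32/113 = 28.3%, the internal panel 43/116 = 37.1% → the internal panel
The internal panel wins overall and in every proposal group — no reversal.

No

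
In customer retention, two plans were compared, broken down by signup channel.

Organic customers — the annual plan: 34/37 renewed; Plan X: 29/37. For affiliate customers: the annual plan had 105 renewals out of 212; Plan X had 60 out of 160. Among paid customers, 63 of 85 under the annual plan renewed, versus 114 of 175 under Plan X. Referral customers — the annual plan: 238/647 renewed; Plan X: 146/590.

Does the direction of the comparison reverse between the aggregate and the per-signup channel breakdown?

Organic: the annual plan 34/37 = 91.9%, Plan X 29/37 = 78.4% → the annual plan
Affiliate: the annual plan 105/212 = 49.5%, Plan X 60/160 = 37.5% → the annual plan
Paid: the annual plan 63/85 = 74.1%, Plan X 114/175 = 65.1% → the annual plan
Referral: the annual plan 238/647 = 36.8%, Plan X 146/590 = 24.7% → the annual plan
Overall: the annual plan 440/981 = 44.9%, Plan X 349/962 = 36.3% → the annual plan
The annual plan wins overall and in every signup group — no reversal.

No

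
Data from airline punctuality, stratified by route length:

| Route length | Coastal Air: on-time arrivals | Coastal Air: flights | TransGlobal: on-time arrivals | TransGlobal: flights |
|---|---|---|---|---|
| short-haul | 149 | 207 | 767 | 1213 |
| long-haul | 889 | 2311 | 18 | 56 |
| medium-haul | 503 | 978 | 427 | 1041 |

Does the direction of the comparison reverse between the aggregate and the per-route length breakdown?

Yes

Short-haul: Coastal Air 149/207 = 72.0%, TransGlobal 767/1213 = 63.2% → Coastal Air
Long-haul: Coastal Air 889/2311 = 38.5%, TransGlobal 18/56 = 32.1% → Coastal Air
Medium-haul: Coastal Air 503/978 = 51.4%, TransGlobal 427/1041 = 41.0% → Coastal Air
Overall: Coastal Air 1541/3496 = 44.1%, TransGlobal 1212/2310 = 52.5% → TransGlobal
Coastal Air wins each route group but TransGlobal wins overall — the comparison reverses. Coastal Air's flights skew toward long-haul, which has a lower base rate.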